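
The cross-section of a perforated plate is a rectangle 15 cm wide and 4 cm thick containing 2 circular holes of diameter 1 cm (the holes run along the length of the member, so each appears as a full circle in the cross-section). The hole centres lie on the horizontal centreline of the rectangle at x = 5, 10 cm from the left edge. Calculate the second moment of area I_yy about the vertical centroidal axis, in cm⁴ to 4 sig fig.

Split into non-overlapping primitives; take the origin at the lower-left of the bounding box.
Plate: 15 × 4, A = 60 cm², x = 7.5 cm, Ī = 1 125 cm⁴.
Hole 1 (subtracted): ⌀1, A = 0.785398 cm², x = 5 cm, Ī = 0.0490874 cm⁴.
Hole 2 (subtracted): ⌀1, A = 0.785398 cm², x = 10 cm, Ī = 0.0490874 cm⁴.
By symmetry the centroid is at mid-width, x̄ = 7.5 cm.
Transfer each piece to the vertical centroidal axis using Ī + A·d² with d = x − 7.5:
  plate: d = 0 cm → contributes +1 125 cm⁴
  hole 1: d = -2.5 cm → contributes −4.95783 cm⁴
  hole 2: d = 2.5 cm → contributes −4.95783 cm⁴
Total I = 1115.08 cm⁴.

I_yy ≈ 1115 cm⁴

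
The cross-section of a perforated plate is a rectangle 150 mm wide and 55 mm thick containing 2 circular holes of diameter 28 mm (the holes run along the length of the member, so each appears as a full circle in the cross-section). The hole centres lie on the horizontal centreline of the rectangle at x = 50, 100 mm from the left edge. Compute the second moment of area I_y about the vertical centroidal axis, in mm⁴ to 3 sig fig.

Decompose the section into non-overlapping parts with the origin at the bottom-left of its bounding rectangle.
Plate: 150 × 55, A = 8 250 mm², x = 75 mm, Ī = 15 468 750 mm⁴.
Hole 1 (subtracted): ⌀28, A = 615.75 mm², x = 50 mm, Ī = 30 172 mm⁴.
Hole 2 (subtracted): ⌀28, A = 615.75 mm², x = 100 mm, Ī = 30 172 mm⁴.
By symmetry the centroid is at mid-width, x̄ = 75 mm.
Transfer each piece to the vertical centroidal axis using Ī + A·d² with d = x − 75:
  plate: d = 0 mm → contributes +15 468 750 mm⁴
  hole 1: d = -25 mm → contributes −415 017 mm⁴
  hole 2: d = 25 mm → contributes −415 017 mm⁴
Total I = 14 638 716 mm⁴.

I_y ≈ 1.46 × 10⁷ mm⁴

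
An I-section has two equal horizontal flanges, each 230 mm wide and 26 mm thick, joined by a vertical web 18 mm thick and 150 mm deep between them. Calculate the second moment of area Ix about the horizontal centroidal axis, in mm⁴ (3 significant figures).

Decompose the section into non-overlapping parts with the origin at the bottom-left of its bounding rectangle.
Bottom flange: 230 × 26, A = 5 980 mm², y = 13 mm, Ī = 336 873 mm⁴.
Web: 18 × 150, A = 2 700 mm², y = 101 mm, Ī = 5 062 500 mm⁴.
Top flange: 230 × 26, A = 5 980 mm², y = 189 mm, Ī = 336 873 mm⁴.
By symmetry the centroid is at mid-height, ȳ = 101 mm.
Transfer each piece to the horizontal centroidal axis using Ī + A·d² with d = y − 101:
  bottom flange: d = -88 mm → contributes +46 645 993 mm⁴
  web: d = 0 mm → contributes +5 062 500 mm⁴
  top flange: d = 88 mm → contributes +46 645 993 mm⁴
Total I = 98 354 487 mm⁴.

Ix ≈ 9.84 × 10⁷ mm⁴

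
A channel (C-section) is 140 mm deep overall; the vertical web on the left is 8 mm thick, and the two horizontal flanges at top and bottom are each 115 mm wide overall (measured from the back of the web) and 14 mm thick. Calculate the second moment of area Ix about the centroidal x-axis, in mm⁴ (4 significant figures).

Ix ≈ 1.377 × 10⁷ mm⁴

Treat the section as a set of non-overlapping primitives; coordinates are from the bounding-box lower-left.
Web: 8 × 140, A = 1 120 mm², y = 70 mm, Ī = 1 829 333 mm⁴.
Top flange (beyond web): 107 × 14, A = 1 498 mm², y = 133 mm, Ī = 24467.3 mm⁴.
Bottom flange (beyond web): 107 × 14, A = 1 498 mm², y = 7 mm, Ī = 24467.3 mm⁴.
By symmetry the centroid is at mid-height, ȳ = 70 mm.
Transfer each piece to the centroidal x-axis using Ī + A·d² with d = y − 70:
  web: d = 0 mm → contributes +1 829 333 mm⁴
  top flange (beyond web): d = 63 mm → contributes +5 970 029 mm⁴
  bottom flange (beyond web): d = -63 mm → contributes +5 970 029 mm⁴
Total I = 13 769 392 mm⁴.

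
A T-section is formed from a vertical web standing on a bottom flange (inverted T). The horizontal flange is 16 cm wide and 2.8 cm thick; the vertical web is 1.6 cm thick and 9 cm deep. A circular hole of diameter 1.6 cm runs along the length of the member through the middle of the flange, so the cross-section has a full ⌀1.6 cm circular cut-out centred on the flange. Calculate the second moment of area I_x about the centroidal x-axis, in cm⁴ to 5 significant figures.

Decompose the section into non-overlapping parts with the origin at the bottom-left of its bounding rectangle.
Flange: 16 × 2.8, A = 44.8 cm², y = 1.4 cm, Ī = 29.26933 cm⁴.
Web: 1.6 × 9, A = 14.4 cm², y = 7.3 cm, Ī = 97.2 cm⁴.
Hole (subtracted): ⌀1.6, A = 2.010619 cm², y = 1.4 cm, Ī = 0.3216991 cm⁴.
Centroid: ȳ = ΣA·y / ΣA = 2.88559 cm.
Transfer each piece to the centroidal x-axis using Ī + A·d² with d = y − 2.88559:
  flange: d = -1.48559 cm → contributes +128.142 cm⁴
  web: d = 4.41441 cm → contributes +377.813 cm⁴
  hole: d = -1.48559 cm → contributes −4.759094 cm⁴
Total I = 501.1959 cm⁴.

I_x ≈ 501.20 cm⁴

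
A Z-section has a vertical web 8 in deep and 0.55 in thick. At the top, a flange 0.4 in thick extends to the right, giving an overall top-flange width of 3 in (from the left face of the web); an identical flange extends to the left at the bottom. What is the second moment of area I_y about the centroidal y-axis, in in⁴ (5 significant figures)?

I_y ≈ 5.5013 in⁴

Treat the section as a set of non-overlapping primitives; coordinates are from the bounding-box lower-left.
Web: 0.55 × 8, A = 4.4 in², x = 2.725 in, Ī = 0.1109167 in⁴.
Top flange (beyond web): 2.45 × 0.4, A = 0.98 in², x = 4.225 in, Ī = 0.4902042 in⁴.
Bottom flange (beyond web): 2.45 × 0.4, A = 0.98 in², x = 1.225 in, Ī = 0.4902042 in⁴.
Centroid: x̄ = ΣA·x / ΣA = 2.725 in.
Transfer each piece to the centroidal y-axis using Ī + A·d² with d = x − 2.725:
  web: d = 0 in → contributes +0.1109167 in⁴
  top flange (beyond web): d = 1.5 in → contributes +2.695204 in⁴
  bottom flange (beyond web): d = -1.5 in → contributes +2.695204 in⁴
Total I = 5.501325 in⁴.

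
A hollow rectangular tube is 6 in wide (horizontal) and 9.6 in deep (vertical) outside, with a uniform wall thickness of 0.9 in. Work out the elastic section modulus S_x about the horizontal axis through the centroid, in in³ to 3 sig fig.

S_x ≈ 57.6 in³

Decompose the section into non-overlapping parts with the origin at the bottom-left of its bounding rectangle.
Outer rectangle: 6 × 9.6, A = 57.6 in², y = 4.8 in, Ī = 442.37 in⁴.
Inner void (subtracted): 4.2 × 7.8, A = 32.76 in², y = 4.8 in, Ī = 166.09 in⁴.
By symmetry the centroid is at mid-height, ȳ = 4.8 in.
All pieces are centred on the horizontal axis through the centroid, so I = ΣĪ (holes subtracted) = 276.27 in⁴.
Extreme fibre distance c = 4.8 in; S = I/c = 57.557 in³.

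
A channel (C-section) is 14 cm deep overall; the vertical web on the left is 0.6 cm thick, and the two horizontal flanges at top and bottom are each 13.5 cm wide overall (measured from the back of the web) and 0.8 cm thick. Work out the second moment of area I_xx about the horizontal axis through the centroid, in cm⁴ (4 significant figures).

Split into non-overlapping primitives; take the origin at the lower-left of the bounding box.
Web: 0.6 × 14, A = 8.4 cm², y = 7 cm, Ī = 137.2 cm⁴.
Top flange (beyond web): 12.9 × 0.8, A = 10.32 cm², y = 13.6 cm, Ī = 0.5504 cm⁴.
Bottom flange (beyond web): 12.9 × 0.8, A = 10.32 cm², y = 0.4 cm, Ī = 0.5504 cm⁴.
By symmetry the centroid is at mid-height, ȳ = 7 cm.
Transfer each piece to the horizontal axis through the centroid using Ī + A·d² with d = y − 7:
  web: d = 0 cm → contributes +137.2 cm⁴
  top flange (beyond web): d = 6.6 cm → contributes +450.09 cm⁴
  bottom flange (beyond web): d = -6.6 cm → contributes +450.09 cm⁴
Total I = 1037.38 cm⁴.

I_xx ≈ 1037 cm⁴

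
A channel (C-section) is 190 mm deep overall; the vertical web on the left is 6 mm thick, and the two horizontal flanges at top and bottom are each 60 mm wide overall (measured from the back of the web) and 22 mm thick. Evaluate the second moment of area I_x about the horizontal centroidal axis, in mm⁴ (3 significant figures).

Decompose the section into non-overlapping parts with the origin at the bottom-left of its bounding rectangle.
Web: 6 × 190, A = 1 140 mm², y = 95 mm, Ī = 3 429 500 mm⁴.
Top flange (beyond web): 54 × 22, A = 1 188 mm², y = 179 mm, Ī = 47 916 mm⁴.
Bottom flange (beyond web): 54 × 22, A = 1 188 mm², y = 11 mm, Ī = 47 916 mm⁴.
By symmetry the centroid is at mid-height, ȳ = 95 mm.
Transfer each piece to the horizontal centroidal axis using Ī + A·d² with d = y − 95:
  web: d = 0 mm → contributes +3 429 500 mm⁴
  top flange (beyond web): d = 84 mm → contributes +8 430 444 mm⁴
  bottom flange (beyond web): d = -84 mm → contributes +8 430 444 mm⁴
Total I = 20 290 388 mm⁴.

I_x ≈ 2.03 × 10⁷ mm⁴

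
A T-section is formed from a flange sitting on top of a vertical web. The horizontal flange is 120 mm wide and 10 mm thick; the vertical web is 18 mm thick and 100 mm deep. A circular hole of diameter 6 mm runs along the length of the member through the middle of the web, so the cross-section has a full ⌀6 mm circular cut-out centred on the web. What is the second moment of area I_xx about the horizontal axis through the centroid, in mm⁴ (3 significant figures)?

I_xx ≈ 3.67 × 10⁶ mm⁴

Decompose the section into non-overlapping parts with the origin at the bottom-left of its bounding rectangle.
Flange: 120 × 10, A = 1 200 mm², y = 105 mm, Ī = 10 000 mm⁴.
Web: 18 × 100, A = 1 800 mm², y = 50 mm, Ī = 1 500 000 mm⁴.
Hole (subtracted): ⌀6, A = 28.274 mm², y = 50 mm, Ī = 63.617 mm⁴.
Centroid: ȳ = ΣA·y / ΣA = 72.209 mm.
Transfer each piece to the horizontal axis through the centroid using Ī + A·d² with d = y − 72.209:
  flange: d = 32.791 mm → contributes +1 300 275 mm⁴
  web: d = -22.209 mm → contributes +2 387 857 mm⁴
  hole: d = -22.209 mm → contributes −14 010 mm⁴
Total I = 3 674 121 mm⁴.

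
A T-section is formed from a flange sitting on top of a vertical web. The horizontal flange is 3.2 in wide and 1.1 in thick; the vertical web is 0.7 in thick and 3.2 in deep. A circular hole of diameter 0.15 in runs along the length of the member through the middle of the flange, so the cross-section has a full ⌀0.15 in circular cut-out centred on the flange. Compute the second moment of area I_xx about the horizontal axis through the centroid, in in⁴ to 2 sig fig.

I_xx ≈ 8.6 in⁴

Decompose the section into non-overlapping parts with the origin at the bottom-left of its bounding rectangle.
Flange: 3.2 × 1.1, A = 3.52 in², y = 3.75 in, Ī = 0.3549 in⁴.
Web: 0.7 × 3.2, A = 2.24 in², y = 1.6 in, Ī = 1.911 in⁴.
Hole (subtracted): ⌀0.15, A = 0.01767 in², y = 3.75 in, Ī = 0.00002485 in⁴.
Centroid: ȳ = ΣA·y / ΣA = 2.911 in.
Transfer each piece to the horizontal axis through the centroid using Ī + A·d² with d = y − 2.911:
  flange: d = 0.8387 in → contributes +2.831 in⁴
  web: d = -1.311 in → contributes +5.763 in⁴
  hole: d = 0.8387 in → contributes −0.01245 in⁴
Total I = 8.582 in⁴.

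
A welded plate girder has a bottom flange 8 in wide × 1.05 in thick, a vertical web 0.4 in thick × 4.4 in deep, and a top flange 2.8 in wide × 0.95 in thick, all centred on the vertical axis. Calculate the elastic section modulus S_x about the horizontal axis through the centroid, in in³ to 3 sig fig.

S_x ≈ 15.0 in³

Split into non-overlapping primitives; take the origin at the lower-left of the bounding box.
Bottom plate: 8 × 1.05, A = 8.4 in², y = 0.525 in, Ī = 0.77175 in⁴.
Web plate: 0.4 × 4.4, A = 1.76 in², y = 3.25 in, Ī = 2.8395 in⁴.
Top plate: 2.8 × 0.95, A = 2.66 in², y = 5.925 in, Ī = 0.20005 in⁴.
Centroid: ȳ = ΣA·y / ΣA = 2.0195 in.
Transfer each piece to the horizontal axis through the centroid using Ī + A·d² with d = y − 2.0195:
  bottom plate: d = -1.4945 in → contributes +19.534 in⁴
  web plate: d = 1.2305 in → contributes +5.5042 in⁴
  top plate: d = 3.9055 in → contributes +40.772 in⁴
Total I = 65.811 in⁴.
Extreme fibre distance c = 4.3805 in; S = I/c = 15.024 in³.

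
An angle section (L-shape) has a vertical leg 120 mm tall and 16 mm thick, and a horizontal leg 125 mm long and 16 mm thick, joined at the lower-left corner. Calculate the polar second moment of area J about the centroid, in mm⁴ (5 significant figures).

J ≈ 1.0150 × 10⁷ mm⁴

Break the section into simple shapes (no overlaps), measuring from the bottom-left corner of the bounding box.
Vertical leg: 16 × 120, A = 1 920 mm², y = 60 mm, Ī = 2 304 000 mm⁴.
Horizontal leg (remainder): 109 × 16, A = 1 744 mm², y = 8 mm, Ī = 37205.33 mm⁴.
Centroid: ȳ = ΣA·y / ΣA = 35.24891 mm.
Transfer each piece to the centroidal x-axis using Ī + A·d² with d = y − 35.24891:
  vertical leg: d = 24.75109 mm → contributes +3 480 224 mm⁴
  horizontal leg (remainder): d = -27.24891 mm → contributes +1 332 131 mm⁴
Total I = 4 812 354 mm⁴.
For the y-axis: x̄ = 37.74891 mm.
Repeating about the centroidal y-axis gives I_y = 5 337 534 mm⁴.
Polar second moment: J = I_x + I_y = 10 149 889 mm⁴.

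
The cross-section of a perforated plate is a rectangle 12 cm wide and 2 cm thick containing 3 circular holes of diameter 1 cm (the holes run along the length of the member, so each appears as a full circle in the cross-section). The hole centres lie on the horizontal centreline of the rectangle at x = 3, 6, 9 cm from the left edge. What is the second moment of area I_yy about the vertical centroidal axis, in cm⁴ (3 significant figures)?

I_yy ≈ 274 cm⁴

Decompose the section into non-overlapping parts with the origin at the bottom-left of its bounding rectangle.
Plate: 12 × 2, A = 24 cm², x = 6 cm, Ī = 288 cm⁴.
Hole 1 (subtracted): ⌀1, A = 0.7854 cm², x = 3 cm, Ī = 0.049087 cm⁴.
Hole 2 (subtracted): ⌀1, A = 0.7854 cm², x = 6 cm, Ī = 0.049087 cm⁴.
Hole 3 (subtracted): ⌀1, A = 0.7854 cm², x = 9 cm, Ī = 0.049087 cm⁴.
By symmetry the centroid is at mid-width, x̄ = 6 cm.
Transfer each piece to the vertical centroidal axis using Ī + A·d² with d = x − 6:
  plate: d = 0 cm → contributes +288 cm⁴
  hole 1: d = -3 cm → contributes −7.1177 cm⁴
  hole 2: d = 0 cm → contributes −0.049087 cm⁴
  hole 3: d = 3 cm → contributes −7.1177 cm⁴
Total I = 273.72 cm⁴.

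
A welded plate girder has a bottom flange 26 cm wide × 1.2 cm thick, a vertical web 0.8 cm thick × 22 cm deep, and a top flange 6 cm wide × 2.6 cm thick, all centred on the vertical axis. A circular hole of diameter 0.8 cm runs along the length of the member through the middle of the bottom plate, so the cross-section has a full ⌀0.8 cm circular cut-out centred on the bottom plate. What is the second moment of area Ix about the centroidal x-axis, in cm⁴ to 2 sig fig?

Ix ≈ 6800 cm⁴

Decompose the section into non-overlapping parts with the origin at the bottom-left of its bounding rectangle.
Bottom plate: 26 × 1.2, A = 31.2 cm², y = 0.6 cm, Ī = 3.744 cm⁴.
Web plate: 0.8 × 22, A = 17.6 cm², y = 12.2 cm, Ī = 709.9 cm⁴.
Top plate: 6 × 2.6, A = 15.6 cm², y = 24.5 cm, Ī = 8.788 cm⁴.
Hole (subtracted): ⌀0.8, A = 0.5027 cm², y = 0.6 cm, Ī = 0.02011 cm⁴.
Centroid: ȳ = ΣA·y / ΣA = 9.63 cm.
Transfer each piece to the centroidal x-axis using Ī + A·d² with d = y − 9.63:
  bottom plate: d = -9.03 cm → contributes +2 548 cm⁴
  web plate: d = 2.57 cm → contributes +826.1 cm⁴
  top plate: d = 14.87 cm → contributes +3 458 cm⁴
  hole: d = -9.03 cm → contributes −41.01 cm⁴
Total I = 6 791 cm⁴.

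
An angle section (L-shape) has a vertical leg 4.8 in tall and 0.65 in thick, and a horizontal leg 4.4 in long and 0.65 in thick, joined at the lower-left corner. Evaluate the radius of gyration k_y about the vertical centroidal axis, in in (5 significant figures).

Decompose the section into non-overlapping parts with the origin at the bottom-left of its bounding rectangle.
Vertical leg: 0.65 × 4.8, A = 3.12 in², x = 0.325 in, Ī = 0.10985 in⁴.
Horizontal leg (remainder): 3.75 × 0.65, A = 2.4375 in², x = 2.525 in, Ī = 2.856445 in⁴.
Centroid: x̄ = ΣA·x / ΣA = 1.289912 in.
Transfer each piece to the vertical centroidal axis using Ī + A·d² with d = x − 1.289912:
  vertical leg: d = -0.9649123 in → contributes +3.014744 in⁴
  horizontal leg (remainder): d = 1.235088 in → contributes +6.574709 in⁴
Total I = 9.589453 in⁴.
Radius of gyration: k = √(I/A) = √(9.589453 / 5.5575) = 1.313582 in.

k_y ≈ 1.3136 in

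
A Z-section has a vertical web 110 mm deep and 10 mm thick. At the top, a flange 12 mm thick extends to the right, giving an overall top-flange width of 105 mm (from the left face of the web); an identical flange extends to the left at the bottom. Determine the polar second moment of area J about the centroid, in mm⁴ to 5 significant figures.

J ≈ 1.4619 × 10⁷ mm⁴

Break the section into simple shapes (no overlaps), measuring from the bottom-left corner of the bounding box.
Web: 10 × 110, A = 1 100 mm², y = 55 mm, Ī = 1 109 167 mm⁴.
Top flange (beyond web): 95 × 12, A = 1 140 mm², y = 104 mm, Ī = 13 680 mm⁴.
Bottom flange (beyond web): 95 × 12, A = 1 140 mm², y = 6 mm, Ī = 13 680 mm⁴.
Centroid: ȳ = ΣA·y / ΣA = 55 mm.
Transfer each piece to the centroidal x-axis using Ī + A·d² with d = y − 55:
  web: d = 0 mm → contributes +1 109 167 mm⁴
  top flange (beyond web): d = 49 mm → contributes +2 750 820 mm⁴
  bottom flange (beyond web): d = -49 mm → contributes +2 750 820 mm⁴
Total I = 6 610 807 mm⁴.
For the y-axis: x̄ = 100 mm.
Repeating about the centroidal y-axis gives I_y = 8 008 167 mm⁴.
Polar second moment: J = I_x + I_y = 14 618 973 mm⁴.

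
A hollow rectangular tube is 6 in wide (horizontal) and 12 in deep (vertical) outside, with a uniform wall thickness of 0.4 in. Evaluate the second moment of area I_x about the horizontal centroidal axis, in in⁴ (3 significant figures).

I_x ≈ 255 in⁴

Decompose the section into non-overlapping parts with the origin at the bottom-left of its bounding rectangle.
Outer rectangle: 6 × 12, A = 72 in², y = 6 in, Ī = 864 in⁴.
Inner void (subtracted): 5.2 × 11.2, A = 58.24 in², y = 6 in, Ī = 608.8 in⁴.
By symmetry the centroid is at mid-height, ȳ = 6 in.
All pieces are centred on the horizontal centroidal axis, so I = ΣĪ (holes subtracted) = 255.2 in⁴.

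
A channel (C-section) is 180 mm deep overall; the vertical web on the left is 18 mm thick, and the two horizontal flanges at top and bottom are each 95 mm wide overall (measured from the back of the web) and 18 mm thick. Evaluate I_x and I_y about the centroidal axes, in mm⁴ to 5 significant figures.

I_x ≈ 2.7010 × 10⁷ mm⁴, I_y ≈ 4.8277 × 10⁶ mm⁴

Treat the section as a set of non-overlapping primitives; coordinates are from the bounding-box lower-left.
Web: 18 × 180, A = 3 240 mm², y = 90 mm, Ī = 8 748 000 mm⁴.
Top flange (beyond web): 77 × 18, A = 1 386 mm², y = 171 mm, Ī = 37 422 mm⁴.
Bottom flange (beyond web): 77 × 18, A = 1 386 mm², y = 9 mm, Ī = 37 422 mm⁴.
By symmetry the centroid is at mid-height, ȳ = 90 mm.
Transfer each piece to the centroidal x-axis using Ī + A·d² with d = y − 90:
  web: d = 0 mm → contributes +8 748 000 mm⁴
  top flange (beyond web): d = 81 mm → contributes +9 130 968 mm⁴
  bottom flange (beyond web): d = -81 mm → contributes +9 130 968 mm⁴
Total I = 27 009 936 mm⁴.
For the y-axis: x̄ = 30.9012 mm.
Repeating about the centroidal y-axis gives I_y = 4 827 673 mm⁴.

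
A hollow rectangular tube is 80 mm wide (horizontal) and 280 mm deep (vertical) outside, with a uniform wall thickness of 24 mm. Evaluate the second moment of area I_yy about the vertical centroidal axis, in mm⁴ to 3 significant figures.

Decompose the section into non-overlapping parts with the origin at the bottom-left of its bounding rectangle.
Outer rectangle: 80 × 280, A = 22 400 mm², x = 40 mm, Ī = 11 946 667 mm⁴.
Inner void (subtracted): 32 × 232, A = 7 424 mm², x = 40 mm, Ī = 633 515 mm⁴.
By symmetry the centroid is at mid-width, x̄ = 40 mm.
All pieces are centred on the vertical centroidal axis, so I = ΣĪ (holes subtracted) = 11 313 152 mm⁴.

I_yy ≈ 1.13 × 10⁷ mm⁴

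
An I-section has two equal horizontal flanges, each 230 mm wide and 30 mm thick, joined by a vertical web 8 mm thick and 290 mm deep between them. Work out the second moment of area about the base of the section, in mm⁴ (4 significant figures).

Treat the section as a set of non-overlapping primitives; coordinates are from the bounding-box lower-left.
Bottom flange: 230 × 30, A = 6 900 mm², y = 15 mm, Ī = 517 500 mm⁴.
Web: 8 × 290, A = 2 320 mm², y = 175 mm, Ī = 16 259 333 mm⁴.
Top flange: 230 × 30, A = 6 900 mm², y = 335 mm, Ī = 517 500 mm⁴.
Transfer each piece to a horizontal axis along the bottom face using Ī + A·d² with d = y − 0:
  bottom flange: d = 15 mm → contributes +2 070 000 mm⁴
  web: d = 175 mm → contributes +87 309 333 mm⁴
  top flange: d = 335 mm → contributes +774 870 000 mm⁴
Total I = 864 249 333 mm⁴.

I_base ≈ 8.642 × 10⁸ mm⁴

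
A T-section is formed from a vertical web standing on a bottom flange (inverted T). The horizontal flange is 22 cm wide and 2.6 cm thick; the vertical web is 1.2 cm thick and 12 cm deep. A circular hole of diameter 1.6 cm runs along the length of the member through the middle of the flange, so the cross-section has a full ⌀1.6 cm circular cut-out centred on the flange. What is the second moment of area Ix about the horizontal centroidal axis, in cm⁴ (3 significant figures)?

Treat the section as a set of non-overlapping primitives; coordinates are from the bounding-box lower-left.
Flange: 22 × 2.6, A = 57.2 cm², y = 1.3 cm, Ī = 32.223 cm⁴.
Web: 1.2 × 12, A = 14.4 cm², y = 8.6 cm, Ī = 172.8 cm⁴.
Hole (subtracted): ⌀1.6, A = 2.0106 cm², y = 1.3 cm, Ī = 0.3217 cm⁴.
Centroid: ȳ = ΣA·y / ΣA = 2.8106 cm.
Transfer each piece to the horizontal centroidal axis using Ī + A·d² with d = y − 2.8106:
  flange: d = -1.5106 cm → contributes +162.74 cm⁴
  web: d = 5.7894 cm → contributes +655.45 cm⁴
  hole: d = -1.5106 cm → contributes −4.9096 cm⁴
Total I = 813.29 cm⁴.

Ix ≈ 813 cm⁴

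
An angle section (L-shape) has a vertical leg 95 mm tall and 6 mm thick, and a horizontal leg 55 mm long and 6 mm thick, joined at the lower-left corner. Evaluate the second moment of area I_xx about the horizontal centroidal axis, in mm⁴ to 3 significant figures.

Break the section into simple shapes (no overlaps), measuring from the bottom-left corner of the bounding box.
Vertical leg: 6 × 95, A = 570 mm², y = 47.5 mm, Ī = 428 688 mm⁴.
Horizontal leg (remainder): 49 × 6, A = 294 mm², y = 3 mm, Ī = 882 mm⁴.
Centroid: ȳ = ΣA·y / ΣA = 32.358 mm.
Transfer each piece to the horizontal centroidal axis using Ī + A·d² with d = y − 32.358:
  vertical leg: d = 15.142 mm → contributes +559 383 mm⁴
  horizontal leg (remainder): d = -29.358 mm → contributes +254 272 mm⁴
Total I = 813 655 mm⁴.

I_xx ≈ 8.14 × 10⁵ mm⁴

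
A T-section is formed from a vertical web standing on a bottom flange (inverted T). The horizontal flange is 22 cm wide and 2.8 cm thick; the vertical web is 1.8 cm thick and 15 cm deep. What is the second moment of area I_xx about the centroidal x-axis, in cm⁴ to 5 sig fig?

Decompose the section into non-overlapping parts with the origin at the bottom-left of its bounding rectangle.
Flange: 22 × 2.8, A = 61.6 cm², y = 1.4 cm, Ī = 40.24533 cm⁴.
Web: 1.8 × 15, A = 27 cm², y = 10.3 cm, Ī = 506.25 cm⁴.
Centroid: ȳ = ΣA·y / ΣA = 4.11219 cm.
Transfer each piece to the centroidal x-axis using Ī + A·d² with d = y − 4.11219:
  flange: d = -2.71219 cm → contributes +493.3732 cm⁴
  web: d = 6.18781 cm → contributes +1540.053 cm⁴
Total I = 2033.426 cm⁴.

I_xx ≈ 2033.4 cm⁴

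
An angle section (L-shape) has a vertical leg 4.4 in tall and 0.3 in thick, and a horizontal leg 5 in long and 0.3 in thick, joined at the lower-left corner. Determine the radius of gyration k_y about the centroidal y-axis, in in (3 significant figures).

k_y ≈ 1.59 in

Break the section into simple shapes (no overlaps), measuring from the bottom-left corner of the bounding box.
Vertical leg: 0.3 × 4.4, A = 1.32 in², x = 0.15 in, Ī = 0.0099 in⁴.
Horizontal leg (remainder): 4.7 × 0.3, A = 1.41 in², x = 2.65 in, Ī = 2.5956 in⁴.
Centroid: x̄ = ΣA·x / ΣA = 1.4412 in.
Transfer each piece to the centroidal y-axis using Ī + A·d² with d = x − 1.4412:
  vertical leg: d = -1.2912 in → contributes +2.2106 in⁴
  horizontal leg (remainder): d = 1.2088 in → contributes +4.6558 in⁴
Total I = 6.8665 in⁴.
Radius of gyration: k = √(I/A) = √(6.8665 / 2.73) = 1.5859 in.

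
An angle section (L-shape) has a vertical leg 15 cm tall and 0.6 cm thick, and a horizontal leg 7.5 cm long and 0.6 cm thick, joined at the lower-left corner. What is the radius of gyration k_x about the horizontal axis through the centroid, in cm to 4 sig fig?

Split into non-overlapping primitives; take the origin at the lower-left of the bounding box.
Vertical leg: 0.6 × 15, A = 9 cm², y = 7.5 cm, Ī = 168.75 cm⁴.
Horizontal leg (remainder): 6.9 × 0.6, A = 4.14 cm², y = 0.3 cm, Ī = 0.1242 cm⁴.
Centroid: ȳ = ΣA·y / ΣA = 5.23151 cm.
Transfer each piece to the horizontal axis through the centroid using Ī + A·d² with d = y − 5.23151:
  vertical leg: d = 2.26849 cm → contributes +215.065 cm⁴
  horizontal leg (remainder): d = -4.93151 cm → contributes +100.808 cm⁴
Total I = 315.873 cm⁴.
Radius of gyration: k = √(I/A) = √(315.873 / 13.14) = 4.90296 cm.

k_x ≈ 4.903 cm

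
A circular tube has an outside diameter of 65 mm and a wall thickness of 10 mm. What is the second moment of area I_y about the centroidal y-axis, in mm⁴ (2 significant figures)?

I_y ≈ 6.7 × 10⁵ mm⁴

Decompose the section into non-overlapping parts with the origin at the bottom-left of its bounding rectangle.
Outer circle: ⌀65, A = 3 318 mm², x = 32.5 mm, Ī = 876 241 mm⁴.
Bore (subtracted): ⌀45, A = 1 590 mm², x = 32.5 mm, Ī = 201 289 mm⁴.
By symmetry the centroid is at mid-width, x̄ = 32.5 mm.
All pieces are centred on the centroidal y-axis, so I = ΣĪ (holes subtracted) = 674 952 mm⁴.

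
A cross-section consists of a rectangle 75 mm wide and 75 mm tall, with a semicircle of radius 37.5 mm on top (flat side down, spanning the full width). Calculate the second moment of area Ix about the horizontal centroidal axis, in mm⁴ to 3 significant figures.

Ix ≈ 7.38 × 10⁶ mm⁴

Decompose the section into non-overlapping parts with the origin at the bottom-left of its bounding rectangle.
Rectangular body: 75 × 75, A = 5 625 mm², y = 37.5 mm, Ī = 2 636 719 mm⁴.
Semicircular cap: semicircle r = 37.5, A = 2208.9 mm², y = 90.915 mm, Ī = 217 049 mm⁴.
Centroid: ȳ = ΣA·y / ΣA = 52.562 mm.
Transfer each piece to the horizontal centroidal axis using Ī + A·d² with d = y − 52.562:
  rectangular body: d = -15.062 mm → contributes +3 912 753 mm⁴
  semicircular cap: d = 38.354 mm → contributes +3 466 442 mm⁴
Total I = 7 379 195 mm⁴.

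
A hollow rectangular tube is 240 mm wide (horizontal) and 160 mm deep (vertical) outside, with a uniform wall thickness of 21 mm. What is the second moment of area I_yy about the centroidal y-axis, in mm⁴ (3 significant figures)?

Break the section into simple shapes (no overlaps), measuring from the bottom-left corner of the bounding box.
Outer rectangle: 240 × 160, A = 38 400 mm², x = 120 mm, Ī = 184 320 000 mm⁴.
Inner void (subtracted): 198 × 118, A = 23 364 mm², x = 120 mm, Ī = 76 330 188 mm⁴.
By symmetry the centroid is at mid-width, x̄ = 120 mm.
All pieces are centred on the centroidal y-axis, so I = ΣĪ (holes subtracted) = 107 989 812 mm⁴.

I_yy ≈ 1.08 × 10⁸ mm⁴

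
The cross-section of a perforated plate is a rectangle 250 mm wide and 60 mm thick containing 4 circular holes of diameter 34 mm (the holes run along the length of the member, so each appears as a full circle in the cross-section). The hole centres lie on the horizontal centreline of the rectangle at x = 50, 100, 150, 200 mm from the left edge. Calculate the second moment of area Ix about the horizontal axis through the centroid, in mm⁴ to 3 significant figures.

Decompose the section into non-overlapping parts with the origin at the bottom-left of its bounding rectangle.
Plate: 250 × 60, A = 15 000 mm², y = 30 mm, Ī = 4 500 000 mm⁴.
Hole 1 (subtracted): ⌀34, A = 907.92 mm², y = 30 mm, Ī = 65 597 mm⁴.
Hole 2 (subtracted): ⌀34, A = 907.92 mm², y = 30 mm, Ī = 65 597 mm⁴.
Hole 3 (subtracted): ⌀34, A = 907.92 mm², y = 30 mm, Ī = 65 597 mm⁴.
Hole 4 (subtracted): ⌀34, A = 907.92 mm², y = 30 mm, Ī = 65 597 mm⁴.
By symmetry the centroid is at mid-height, ȳ = 30 mm.
All pieces are centred on the horizontal axis through the centroid, so I = ΣĪ (holes subtracted) = 4 237 611 mm⁴.

Ix ≈ 4.24 × 10⁶ mm⁴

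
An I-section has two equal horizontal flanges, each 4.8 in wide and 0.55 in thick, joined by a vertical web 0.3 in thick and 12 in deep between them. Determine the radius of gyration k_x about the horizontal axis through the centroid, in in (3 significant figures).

k_x ≈ 5.32 in

Split into non-overlapping primitives; take the origin at the lower-left of the bounding box.
Bottom flange: 4.8 × 0.55, A = 2.64 in², y = 0.275 in, Ī = 0.06655 in⁴.
Web: 0.3 × 12, A = 3.6 in², y = 6.55 in, Ī = 43.2 in⁴.
Top flange: 4.8 × 0.55, A = 2.64 in², y = 12.825 in, Ī = 0.06655 in⁴.
By symmetry the centroid is at mid-height, ȳ = 6.55 in.
Transfer each piece to the horizontal axis through the centroid using Ī + A·d² with d = y − 6.55:
  bottom flange: d = -6.275 in → contributes +104.02 in⁴
  web: d = 0 in → contributes +43.2 in⁴
  top flange: d = 6.275 in → contributes +104.02 in⁴
Total I = 251.24 in⁴.
Radius of gyration: k = √(I/A) = √(251.24 / 8.88) = 5.3191 in.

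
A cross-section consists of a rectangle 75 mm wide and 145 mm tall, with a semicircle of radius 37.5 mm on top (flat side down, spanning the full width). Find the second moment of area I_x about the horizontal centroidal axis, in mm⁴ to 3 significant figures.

I_x ≈ 3.36 × 10⁷ mm⁴

Treat the section as a set of non-overlapping primitives; coordinates are from the bounding-box lower-left.
Rectangular body: 75 × 145, A = 10 875 mm², y = 72.5 mm, Ī = 19 053 906 mm⁴.
Semicircular cap: semicircle r = 37.5, A = 2208.9 mm², y = 160.92 mm, Ī = 217 049 mm⁴.
Centroid: ȳ = ΣA·y / ΣA = 87.427 mm.
Transfer each piece to the horizontal centroidal axis using Ī + A·d² with d = y − 87.427:
  rectangular body: d = -14.927 mm → contributes +21 477 023 mm⁴
  semicircular cap: d = 73.488 mm → contributes +12 146 518 mm⁴
Total I = 33 623 541 mm⁴.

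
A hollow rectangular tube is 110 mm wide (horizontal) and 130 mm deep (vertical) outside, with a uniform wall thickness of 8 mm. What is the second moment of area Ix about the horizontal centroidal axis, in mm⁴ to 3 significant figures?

Ix ≈ 8.53 × 10⁶ mm⁴

Decompose the section into non-overlapping parts with the origin at the bottom-left of its bounding rectangle.
Outer rectangle: 110 × 130, A = 14 300 mm², y = 65 mm, Ī = 20 139 167 mm⁴.
Inner void (subtracted): 94 × 114, A = 10 716 mm², y = 65 mm, Ī = 11 605 428 mm⁴.
By symmetry the centroid is at mid-height, ȳ = 65 mm.
All pieces are centred on the horizontal centroidal axis, so I = ΣĪ (holes subtracted) = 8 533 739 mm⁴.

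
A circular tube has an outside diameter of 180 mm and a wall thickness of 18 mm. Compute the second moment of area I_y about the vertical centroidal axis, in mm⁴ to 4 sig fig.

Break the section into simple shapes (no overlaps), measuring from the bottom-left corner of the bounding box.
Outer circle: ⌀180, A = 25446.9 mm², x = 90 mm, Ī = 51 529 974 mm⁴.
Bore (subtracted): ⌀144, A = 16 286 mm², x = 90 mm, Ī = 21 106 677 mm⁴.
By symmetry the centroid is at mid-width, x̄ = 90 mm.
All pieces are centred on the vertical centroidal axis, so I = ΣĪ (holes subtracted) = 30 423 296 mm⁴.

I_y ≈ 3.042 × 10⁷ mm⁴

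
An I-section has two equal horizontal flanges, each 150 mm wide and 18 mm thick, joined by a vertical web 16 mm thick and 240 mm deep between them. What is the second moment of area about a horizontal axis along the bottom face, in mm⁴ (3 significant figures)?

Split into non-overlapping primitives; take the origin at the lower-left of the bounding box.
Bottom flange: 150 × 18, A = 2 700 mm², y = 9 mm, Ī = 72 900 mm⁴.
Web: 16 × 240, A = 3 840 mm², y = 138 mm, Ī = 18 432 000 mm⁴.
Top flange: 150 × 18, A = 2 700 mm², y = 267 mm, Ī = 72 900 mm⁴.
Transfer each piece to the bottom edge using Ī + A·d² with d = y − 0:
  bottom flange: d = 9 mm → contributes +291 600 mm⁴
  web: d = 138 mm → contributes +91 560 960 mm⁴
  top flange: d = 267 mm → contributes +192 553 200 mm⁴
Total I = 284 405 760 mm⁴.

I_base ≈ 2.84 × 10⁸ mm⁴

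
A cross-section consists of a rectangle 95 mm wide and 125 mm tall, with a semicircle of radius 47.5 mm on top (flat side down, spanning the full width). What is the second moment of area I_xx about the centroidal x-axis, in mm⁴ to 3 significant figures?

Decompose the section into non-overlapping parts with the origin at the bottom-left of its bounding rectangle.
Rectangular body: 95 × 125, A = 11 875 mm², y = 62.5 mm, Ī = 15 462 240 mm⁴.
Semicircular cap: semicircle r = 47.5, A = 3544.1 mm², y = 145.16 mm, Ī = 558 736 mm⁴.
Centroid: ȳ = ΣA·y / ΣA = 81.499 mm.
Transfer each piece to the centroidal x-axis using Ī + A·d² with d = y − 81.499:
  rectangular body: d = -18.999 mm → contributes +19 748 871 mm⁴
  semicircular cap: d = 63.66 mm → contributes +14 921 652 mm⁴
Total I = 34 670 523 mm⁴.

I_xx ≈ 3.47 × 10⁷ mm⁴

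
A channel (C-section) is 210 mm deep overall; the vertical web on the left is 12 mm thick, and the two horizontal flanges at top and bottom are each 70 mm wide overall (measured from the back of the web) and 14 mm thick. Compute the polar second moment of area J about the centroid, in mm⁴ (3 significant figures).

J ≈ 2.66 × 10⁷ mm⁴

Treat the section as a set of non-overlapping primitives; coordinates are from the bounding-box lower-left.
Web: 12 × 210, A = 2 520 mm², y = 105 mm, Ī = 9 261 000 mm⁴.
Top flange (beyond web): 58 × 14, A = 812 mm², y = 203 mm, Ī = 13 263 mm⁴.
Bottom flange (beyond web): 58 × 14, A = 812 mm², y = 7 mm, Ī = 13 263 mm⁴.
By symmetry the centroid is at mid-height, ȳ = 105 mm.
Transfer each piece to the centroidal x-axis using Ī + A·d² with d = y − 105:
  web: d = 0 mm → contributes +9 261 000 mm⁴
  top flange (beyond web): d = 98 mm → contributes +7 811 711 mm⁴
  bottom flange (beyond web): d = -98 mm → contributes +7 811 711 mm⁴
Total I = 24 884 421 mm⁴.
For the y-axis: x̄ = 19.716 mm.
Repeating about the centroidal y-axis gives I_y = 1 695 272 mm⁴.
Polar second moment: J = I_x + I_y = 26 579 693 mm⁴.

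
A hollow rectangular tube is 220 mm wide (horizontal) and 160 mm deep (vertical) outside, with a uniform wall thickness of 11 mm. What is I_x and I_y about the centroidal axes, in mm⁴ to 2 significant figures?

Break the section into simple shapes (no overlaps), measuring from the bottom-left corner of the bounding box.
Outer rectangle: 220 × 160, A = 35 200 mm², y = 80 mm, Ī = 75 093 333 mm⁴.
Inner void (subtracted): 198 × 138, A = 27 324 mm², y = 80 mm, Ī = 43 363 188 mm⁴.
By symmetry the centroid is at mid-height, ȳ = 80 mm.
All pieces are centred on the centroidal x-axis, so I = ΣĪ (holes subtracted) = 31 730 145 mm⁴.
Repeating about the centroidal y-axis gives I_y = 52 705 825 mm⁴.

I_x ≈ 3.2 × 10⁷ mm⁴, I_y ≈ 5.3 × 10⁷ mm⁴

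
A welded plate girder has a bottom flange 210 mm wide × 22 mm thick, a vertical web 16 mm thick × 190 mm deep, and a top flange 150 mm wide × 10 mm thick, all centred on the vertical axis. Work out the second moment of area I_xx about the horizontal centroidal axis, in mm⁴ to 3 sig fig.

Treat the section as a set of non-overlapping primitives; coordinates are from the bounding-box lower-left.
Bottom plate: 210 × 22, A = 4 620 mm², y = 11 mm, Ī = 186 340 mm⁴.
Web plate: 16 × 190, A = 3 040 mm², y = 117 mm, Ī = 9 145 333 mm⁴.
Top plate: 150 × 10, A = 1 500 mm², y = 217 mm, Ī = 12 500 mm⁴.
Centroid: ȳ = ΣA·y / ΣA = 79.913 mm.
Transfer each piece to the horizontal centroidal axis using Ī + A·d² with d = y − 79.913:
  bottom plate: d = -68.913 mm → contributes +22 126 513 mm⁴
  web plate: d = 37.087 mm → contributes +13 326 764 mm⁴
  top plate: d = 137.09 mm → contributes +28 201 907 mm⁴
Total I = 63 655 183 mm⁴.

I_xx ≈ 6.37 × 10⁷ mm⁴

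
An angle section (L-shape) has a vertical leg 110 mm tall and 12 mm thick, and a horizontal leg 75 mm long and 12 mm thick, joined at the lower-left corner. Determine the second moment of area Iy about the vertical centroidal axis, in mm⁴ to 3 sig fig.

Iy ≈ 9.42 × 10⁵ mm⁴

Split into non-overlapping primitives; take the origin at the lower-left of the bounding box.
Vertical leg: 12 × 110, A = 1 320 mm², x = 6 mm, Ī = 15 840 mm⁴.
Horizontal leg (remainder): 63 × 12, A = 756 mm², x = 43.5 mm, Ī = 250 047 mm⁴.
Centroid: x̄ = ΣA·x / ΣA = 19.656 mm.
Transfer each piece to the vertical centroidal axis using Ī + A·d² with d = x − 19.656:
  vertical leg: d = -13.656 mm → contributes +262 004 mm⁴
  horizontal leg (remainder): d = 23.844 mm → contributes +679 858 mm⁴
Total I = 941 862 mm⁴.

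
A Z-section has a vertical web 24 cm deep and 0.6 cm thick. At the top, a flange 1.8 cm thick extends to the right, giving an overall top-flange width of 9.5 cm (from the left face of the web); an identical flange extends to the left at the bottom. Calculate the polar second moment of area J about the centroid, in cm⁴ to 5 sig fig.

J ≈ 5582.3 cm⁴

Decompose the section into non-overlapping parts with the origin at the bottom-left of its bounding rectangle.
Web: 0.6 × 24, A = 14.4 cm², y = 12 cm, Ī = 691.2 cm⁴.
Top flange (beyond web): 8.9 × 1.8, A = 16.02 cm², y = 23.1 cm, Ī = 4.3254 cm⁴.
Bottom flange (beyond web): 8.9 × 1.8, A = 16.02 cm², y = 0.9 cm, Ī = 4.3254 cm⁴.
Centroid: ȳ = ΣA·y / ΣA = 12 cm.
Transfer each piece to the centroidal x-axis using Ī + A·d² with d = y − 12:
  web: d = 0 cm → contributes +691.2 cm⁴
  top flange (beyond web): d = 11.1 cm → contributes +1978.15 cm⁴
  bottom flange (beyond web): d = -11.1 cm → contributes +1978.15 cm⁴
Total I = 4647.499 cm⁴.
For the y-axis: x̄ = 9.2 cm.
Repeating about the centroidal y-axis gives I_y = 934.8252 cm⁴.
Polar second moment: J = I_x + I_y = 5582.324 cm⁴.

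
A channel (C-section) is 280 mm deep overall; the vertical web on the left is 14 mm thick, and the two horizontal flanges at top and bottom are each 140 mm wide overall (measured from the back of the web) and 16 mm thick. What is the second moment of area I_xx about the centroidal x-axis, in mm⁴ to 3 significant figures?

I_xx ≈ 9.60 × 10⁷ mm⁴

Decompose the section into non-overlapping parts with the origin at the bottom-left of its bounding rectangle.
Web: 14 × 280, A = 3 920 mm², y = 140 mm, Ī = 25 610 667 mm⁴.
Top flange (beyond web): 126 × 16, A = 2 016 mm², y = 272 mm, Ī = 43 008 mm⁴.
Bottom flange (beyond web): 126 × 16, A = 2 016 mm², y = 8 mm, Ī = 43 008 mm⁴.
By symmetry the centroid is at mid-height, ȳ = 140 mm.
Transfer each piece to the centroidal x-axis using Ī + A·d² with d = y − 140:
  web: d = 0 mm → contributes +25 610 667 mm⁴
  top flange (beyond web): d = 132 mm → contributes +35 169 792 mm⁴
  bottom flange (beyond web): d = -132 mm → contributes +35 169 792 mm⁴
Total I = 95 950 251 mm⁴.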